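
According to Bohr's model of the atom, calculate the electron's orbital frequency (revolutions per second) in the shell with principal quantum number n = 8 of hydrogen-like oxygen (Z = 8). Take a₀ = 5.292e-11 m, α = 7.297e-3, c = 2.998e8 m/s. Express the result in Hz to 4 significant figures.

r = n²a₀/Z = 4.234e-10 m, v = Zαc/n = 2.188e6 m/s
f = v/(2πr) = 8.224e14 Hz

8.224e14 Hz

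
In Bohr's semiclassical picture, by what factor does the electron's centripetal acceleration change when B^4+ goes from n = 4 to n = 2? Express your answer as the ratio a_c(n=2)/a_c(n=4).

16

a_c ∝ Z^3 · n^-4; with Z fixed, a_c ∝ n^-4.
a_c(n=2)/a_c(n=4) = (2/4)^-4 = 16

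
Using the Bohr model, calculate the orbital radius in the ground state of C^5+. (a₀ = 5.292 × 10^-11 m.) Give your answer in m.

r_n = n²a₀/Z = 1² × 5.292 × 10^-11 / 6
    = 1 × 5.292 × 10^-11 / 6 = 8.820 × 10^-12 m

8.820 × 10^-12 m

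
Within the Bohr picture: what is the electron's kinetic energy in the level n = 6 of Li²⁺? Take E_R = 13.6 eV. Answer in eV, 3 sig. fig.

For a Coulomb orbit the virial theorem gives K = −E_n.
E_n = −E_R·Z²/n², so K = E_R·Z²/n² = 13.6 × 3²/6² = 3.40 eV

3.40 eV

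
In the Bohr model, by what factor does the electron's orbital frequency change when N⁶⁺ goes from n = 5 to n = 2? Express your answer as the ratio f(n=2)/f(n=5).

125/8

f ∝ Z^2 · n^-3; with Z fixed, f ∝ n^-3.
f(n=2)/f(n=5) = (2/5)^-3 = 125/8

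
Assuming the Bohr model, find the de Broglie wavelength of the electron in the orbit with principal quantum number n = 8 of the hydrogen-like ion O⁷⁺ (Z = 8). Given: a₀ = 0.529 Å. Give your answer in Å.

The Bohr quantisation condition is nλ = 2πr_n.
r_n = n²a₀/Z = 4.23 Å
λ = 2πr_n/n = 2π·4.23/8 = 3.32 Å

3.32 Å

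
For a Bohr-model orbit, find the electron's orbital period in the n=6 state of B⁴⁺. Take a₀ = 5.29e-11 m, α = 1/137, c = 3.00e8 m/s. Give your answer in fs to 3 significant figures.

r = n²a₀/Z = 6²·5.29e-11/5 = 3.81e-10 m
v = Zαc/n = 5·0.00730·3.00e8/6 = 1.82e6 m/s
T = 2πr/v = 1.31e-15 s = 1.31 fs

1.31 fs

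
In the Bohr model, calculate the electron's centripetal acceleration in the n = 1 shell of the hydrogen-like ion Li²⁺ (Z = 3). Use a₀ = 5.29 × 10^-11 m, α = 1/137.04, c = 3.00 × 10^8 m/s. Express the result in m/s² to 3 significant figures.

r = n²a₀/Z = 1.76 × 10^-11 m, v = Zαc/n = 6.57 × 10^6 m/s
a = v²/r = (6.57 × 10^6)² / 1.76 × 10^-11 = 2.45 × 10^24 m/s²

2.45 × 10^24 m/s²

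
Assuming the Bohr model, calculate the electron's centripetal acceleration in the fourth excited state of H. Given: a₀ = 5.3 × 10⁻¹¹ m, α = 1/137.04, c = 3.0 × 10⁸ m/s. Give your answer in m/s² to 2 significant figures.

1.4 × 10²⁰ m/s²

r = n²a₀/Z = 1.3 × 10⁻⁹ m, v = Zαc/n = 4.4 × 10⁵ m/s
a = v²/r = (4.4 × 10⁵)² / 1.3 × 10⁻⁹ = 1.4 × 10²⁰ m/s²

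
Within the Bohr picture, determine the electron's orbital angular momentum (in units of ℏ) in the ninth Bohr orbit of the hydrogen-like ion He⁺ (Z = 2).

L_n = nℏ, so L/ℏ = n = 9.

9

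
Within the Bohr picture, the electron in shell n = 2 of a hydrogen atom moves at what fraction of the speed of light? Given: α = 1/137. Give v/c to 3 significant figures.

0.00365

v_n = Zαc/n, so v/c = Zα/n = 1 × 0.00730 / 2 = 0.00365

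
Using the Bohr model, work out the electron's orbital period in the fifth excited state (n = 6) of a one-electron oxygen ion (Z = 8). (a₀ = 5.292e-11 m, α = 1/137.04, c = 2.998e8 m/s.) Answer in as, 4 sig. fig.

r = n²a₀/Z = 6²·5.292e-11/8 = 2.381e-10 m
v = Zαc/n = 8·0.007297·2.998e8/6 = 2.917e6 m/s
T = 2πr/v = 5.130e-16 s = 513.0 as

513.0 as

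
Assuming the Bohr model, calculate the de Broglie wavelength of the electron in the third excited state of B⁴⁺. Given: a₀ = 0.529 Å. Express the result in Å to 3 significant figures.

The Bohr quantisation condition is nλ = 2πr_n.
r_n = n²a₀/Z = 1.69 Å
λ = 2πr_n/n = 2π·1.69/4 = 2.66 Å

2.66 Å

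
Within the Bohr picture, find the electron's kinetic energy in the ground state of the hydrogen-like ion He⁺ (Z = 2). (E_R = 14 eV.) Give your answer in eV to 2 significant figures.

For a Coulomb orbit the virial theorem gives K = −E_n.
E_n = −E_R·Z²/n², so K = E_R·Z²/n² = 14 × 2²/1² = 56 eV

56 eV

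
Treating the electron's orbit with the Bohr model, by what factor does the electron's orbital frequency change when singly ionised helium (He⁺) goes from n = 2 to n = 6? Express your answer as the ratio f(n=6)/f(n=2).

1/27

f ∝ Z^2 · n^-3; with Z fixed, f ∝ n^-3.
f(n=6)/f(n=2) = (6/2)^-3 = 1/27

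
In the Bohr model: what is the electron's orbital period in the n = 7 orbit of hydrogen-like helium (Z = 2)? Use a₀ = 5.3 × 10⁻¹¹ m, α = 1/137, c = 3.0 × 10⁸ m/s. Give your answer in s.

r = n²a₀/Z = 7²·5.3 × 10⁻¹¹/2 = 1.3 × 10⁻⁹ m
v = Zαc/n = 2·0.0073·3.0 × 10⁸/7 = 6.3 × 10⁵ m/s
T = 2πr/v = 1.3 × 10⁻¹⁴ s

1.3 × 10⁻¹⁴ s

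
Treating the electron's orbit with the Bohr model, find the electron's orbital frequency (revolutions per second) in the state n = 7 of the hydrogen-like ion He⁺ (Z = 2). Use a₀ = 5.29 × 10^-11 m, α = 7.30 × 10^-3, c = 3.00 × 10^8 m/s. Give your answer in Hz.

r = n²a₀/Z = 1.30 × 10^-9 m, v = Zαc/n = 6.26 × 10^5 m/s
f = v/(2πr) = 7.68 × 10^13 Hz

7.68 × 10^13 Hz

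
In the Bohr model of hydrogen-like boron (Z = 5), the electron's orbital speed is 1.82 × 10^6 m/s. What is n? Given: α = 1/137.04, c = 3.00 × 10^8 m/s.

v_n = Zαc/n ⇒ n = Zαc/v = 5 × 0.00730 × 3.00 × 10^8 / 1.82 × 10^6 ≈ 6.01
n = 6

6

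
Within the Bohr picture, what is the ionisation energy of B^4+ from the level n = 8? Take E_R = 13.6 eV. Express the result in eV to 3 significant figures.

5.31 eV

E_n = −E_R·Z²/n² = −13.6 × 5²/8² eV = -5.31 eV
Ionisation energy = −E_n = 5.31 eV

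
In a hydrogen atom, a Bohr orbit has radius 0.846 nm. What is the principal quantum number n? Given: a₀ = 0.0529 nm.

4

r_n = n²a₀/Z ⇒ n² = rZ/a₀ = 0.846 × 1 / 0.0529 ≈ 15.99
n = 4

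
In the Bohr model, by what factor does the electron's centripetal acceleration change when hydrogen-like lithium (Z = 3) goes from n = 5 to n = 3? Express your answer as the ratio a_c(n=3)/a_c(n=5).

a_c ∝ Z^3 · n^-4; with Z fixed, a_c ∝ n^-4.
a_c(n=3)/a_c(n=5) = (3/5)^-4 = 625/81

625/81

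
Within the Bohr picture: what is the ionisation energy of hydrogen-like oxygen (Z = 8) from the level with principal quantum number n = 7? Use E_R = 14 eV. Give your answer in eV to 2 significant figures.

18 eV

E_n = −E_R·Z²/n² = −14 × 8²/7² eV = -18 eV
Ionisation energy = −E_n = 18 eV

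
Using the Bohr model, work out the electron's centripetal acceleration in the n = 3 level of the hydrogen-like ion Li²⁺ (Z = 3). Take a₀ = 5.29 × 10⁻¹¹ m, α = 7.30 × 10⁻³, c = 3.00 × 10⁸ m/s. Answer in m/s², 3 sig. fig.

3.02 × 10²² m/s²

r = n²a₀/Z = 1.59 × 10⁻¹⁰ m, v = Zαc/n = 2.19 × 10⁶ m/s
a = v²/r = (2.19 × 10⁶)² / 1.59 × 10⁻¹⁰ = 3.02 × 10²² m/s²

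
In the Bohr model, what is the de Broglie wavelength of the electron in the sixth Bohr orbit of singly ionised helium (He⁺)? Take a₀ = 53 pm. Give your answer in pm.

1000 pm

The Bohr quantisation condition is nλ = 2πr_n.
r_n = n²a₀/Z = 950 pm
λ = 2πr_n/n = 2π·950/6 = 1000 pm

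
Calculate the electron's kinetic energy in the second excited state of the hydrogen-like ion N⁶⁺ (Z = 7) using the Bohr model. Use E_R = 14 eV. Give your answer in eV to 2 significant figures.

For a Coulomb orbit the virial theorem gives K = −E_n.
E_n = −E_R·Z²/n², so K = E_R·Z²/n² = 14 × 7²/3² = 76 eV

76 eV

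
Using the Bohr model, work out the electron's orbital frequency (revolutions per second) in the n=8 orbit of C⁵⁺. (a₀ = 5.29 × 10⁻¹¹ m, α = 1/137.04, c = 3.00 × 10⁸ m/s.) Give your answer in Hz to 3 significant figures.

4.63 × 10¹⁴ Hz

r = n²a₀/Z = 5.64 × 10⁻¹⁰ m, v = Zαc/n = 1.64 × 10⁶ m/s
f = v/(2πr) = 4.63 × 10¹⁴ Hz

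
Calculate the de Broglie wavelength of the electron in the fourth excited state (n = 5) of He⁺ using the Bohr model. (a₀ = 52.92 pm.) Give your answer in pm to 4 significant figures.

The Bohr quantisation condition is nλ = 2πr_n.
r_n = n²a₀/Z = 661.5 pm
λ = 2πr_n/n = 2π·661.5/5 = 831.3 pm

831.3 pm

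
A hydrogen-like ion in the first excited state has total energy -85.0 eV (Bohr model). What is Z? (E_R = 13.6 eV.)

5

E_n = −E_R Z²/n² ⇒ Z² = −E_n n²/E_R = 85.0 × 2² / 13.6 ≈ 25.00
Z = 5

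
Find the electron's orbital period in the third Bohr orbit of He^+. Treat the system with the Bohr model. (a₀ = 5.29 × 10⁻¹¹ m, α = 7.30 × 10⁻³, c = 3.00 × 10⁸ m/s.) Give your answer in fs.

r = n²a₀/Z = 3²·5.29 × 10⁻¹¹/2 = 2.38 × 10⁻¹⁰ m
v = Zαc/n = 2·0.00730·3.00 × 10⁸/3 = 1.46 × 10⁶ m/s
T = 2πr/v = 1.02 × 10⁻¹⁵ s = 1.02 fs

1.02 fs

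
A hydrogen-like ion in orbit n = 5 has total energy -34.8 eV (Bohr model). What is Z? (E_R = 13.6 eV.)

E_n = −E_R Z²/n² ⇒ Z² = −E_n n²/E_R = 34.8 × 5² / 13.6 ≈ 63.97
Z = 8

8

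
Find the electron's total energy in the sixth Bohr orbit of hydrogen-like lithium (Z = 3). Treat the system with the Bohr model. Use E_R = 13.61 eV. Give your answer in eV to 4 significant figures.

E_n = −E_R·Z²/n² = −13.61 × 3²/6² = -3.402 eV

-3.402 eV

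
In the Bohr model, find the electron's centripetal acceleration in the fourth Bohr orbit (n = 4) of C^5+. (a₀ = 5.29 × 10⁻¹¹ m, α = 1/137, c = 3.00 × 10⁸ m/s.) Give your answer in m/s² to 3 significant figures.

7.65 × 10²² m/s²

r = n²a₀/Z = 1.41 × 10⁻¹⁰ m, v = Zαc/n = 3.28 × 10⁶ m/s
a = v²/r = (3.28 × 10⁶)² / 1.41 × 10⁻¹⁰ = 7.65 × 10²² m/s²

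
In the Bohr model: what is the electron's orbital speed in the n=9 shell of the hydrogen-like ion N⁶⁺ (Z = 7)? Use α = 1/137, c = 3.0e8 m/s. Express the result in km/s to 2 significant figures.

v_n = Zαc/n = 7 × 0.0073 × 3.0e8 / 9
    = 1700 km/s

1700 km/s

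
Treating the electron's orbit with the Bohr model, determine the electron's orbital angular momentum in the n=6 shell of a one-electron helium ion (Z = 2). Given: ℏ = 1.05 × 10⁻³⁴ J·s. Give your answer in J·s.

6.30 × 10⁻³⁴ J·s

L_n = nℏ = 6 × 1.05 × 10⁻³⁴ = 6.30 × 10⁻³⁴ J·s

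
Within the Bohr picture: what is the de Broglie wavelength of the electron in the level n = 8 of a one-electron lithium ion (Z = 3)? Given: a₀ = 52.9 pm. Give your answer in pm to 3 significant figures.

886 pm

The Bohr quantisation condition is nλ = 2πr_n.
r_n = n²a₀/Z = 1130 pm
λ = 2πr_n/n = 2π·1130/8 = 886 pm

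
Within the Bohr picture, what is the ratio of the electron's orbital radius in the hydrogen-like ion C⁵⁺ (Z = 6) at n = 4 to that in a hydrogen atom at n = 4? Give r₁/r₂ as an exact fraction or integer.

r ∝ Z^-1 · n^2
r₁/r₂ = (6/1)^-1 · (4/4)^2 = 1/6

1/6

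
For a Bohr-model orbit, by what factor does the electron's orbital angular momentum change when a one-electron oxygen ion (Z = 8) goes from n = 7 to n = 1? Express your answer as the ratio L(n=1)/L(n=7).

1/7

L = nℏ depends only on n, so L ∝ n.
L(n=1)/L(n=7) = (1/7)^1 = 1/7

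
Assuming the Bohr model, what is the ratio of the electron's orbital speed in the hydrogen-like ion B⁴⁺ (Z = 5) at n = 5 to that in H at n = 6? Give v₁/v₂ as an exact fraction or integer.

v ∝ Z^1 · n^-1
v₁/v₂ = (5/1)^1 · (5/6)^-1 = 6

6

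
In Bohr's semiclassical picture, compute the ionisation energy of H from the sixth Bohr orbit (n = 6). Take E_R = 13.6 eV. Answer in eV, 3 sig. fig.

E_n = −E_R·Z²/n² = −13.6 × 1²/6² eV = -0.378 eV
Ionisation energy = −E_n = 0.378 eV

0.378 eV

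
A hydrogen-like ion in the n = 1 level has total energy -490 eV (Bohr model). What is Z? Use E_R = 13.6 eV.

E_n = −E_R Z²/n² ⇒ Z² = −E_n n²/E_R = 490 × 1² / 13.6 ≈ 36.03
Z = 6

6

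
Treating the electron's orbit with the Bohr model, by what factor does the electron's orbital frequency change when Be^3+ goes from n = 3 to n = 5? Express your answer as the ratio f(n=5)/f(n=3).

27/125

f ∝ Z^2 · n^-3; with Z fixed, f ∝ n^-3.
f(n=5)/f(n=3) = (5/3)^-3 = 27/125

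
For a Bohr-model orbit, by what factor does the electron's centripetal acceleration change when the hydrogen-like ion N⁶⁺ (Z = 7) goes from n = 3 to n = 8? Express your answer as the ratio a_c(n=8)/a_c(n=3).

a_c ∝ Z^3 · n^-4; with Z fixed, a_c ∝ n^-4.
a_c(n=8)/a_c(n=3) = (8/3)^-4 = 81/4096

81/4096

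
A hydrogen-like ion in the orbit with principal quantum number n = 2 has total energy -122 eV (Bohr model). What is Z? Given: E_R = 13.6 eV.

6

E_n = −E_R Z²/n² ⇒ Z² = −E_n n²/E_R = 122 × 2² / 13.6 ≈ 35.88
Z = 6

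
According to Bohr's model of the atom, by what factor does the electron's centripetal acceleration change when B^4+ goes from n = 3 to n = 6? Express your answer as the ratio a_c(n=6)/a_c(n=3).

1/16

a_c ∝ Z^3 · n^-4; with Z fixed, a_c ∝ n^-4.
a_c(n=6)/a_c(n=3) = (6/3)^-4 = 1/16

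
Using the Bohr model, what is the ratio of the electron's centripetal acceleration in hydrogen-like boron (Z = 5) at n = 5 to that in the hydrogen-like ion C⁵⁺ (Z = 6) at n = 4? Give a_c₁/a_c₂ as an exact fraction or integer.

a_c ∝ Z^3 · n^-4
a_c₁/a_c₂ = (5/6)^3 · (5/4)^-4 = 32/135

32/135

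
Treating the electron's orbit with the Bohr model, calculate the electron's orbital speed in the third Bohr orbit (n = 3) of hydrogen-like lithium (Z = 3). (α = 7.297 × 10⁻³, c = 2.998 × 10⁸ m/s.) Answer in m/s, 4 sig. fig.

v_n = Zαc/n = 3 × 0.007297 × 2.998 × 10⁸ / 3
    = 2.188 × 10⁶ m/s

2.188 × 10⁶ m/s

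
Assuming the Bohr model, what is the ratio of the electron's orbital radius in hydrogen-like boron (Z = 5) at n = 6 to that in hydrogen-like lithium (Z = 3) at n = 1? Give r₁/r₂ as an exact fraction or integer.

r ∝ Z^-1 · n^2
r₁/r₂ = (5/3)^-1 · (6/1)^2 = 108/5

108/5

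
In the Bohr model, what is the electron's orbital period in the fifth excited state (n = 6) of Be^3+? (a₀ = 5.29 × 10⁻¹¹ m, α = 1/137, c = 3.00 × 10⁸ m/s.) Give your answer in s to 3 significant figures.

2.05 × 10⁻¹⁵ s

r = n²a₀/Z = 6²·5.29 × 10⁻¹¹/4 = 4.76 × 10⁻¹⁰ m
v = Zαc/n = 4·0.00730·3.00 × 10⁸/6 = 1.46 × 10⁶ m/s
T = 2πr/v = 2.05 × 10⁻¹⁵ s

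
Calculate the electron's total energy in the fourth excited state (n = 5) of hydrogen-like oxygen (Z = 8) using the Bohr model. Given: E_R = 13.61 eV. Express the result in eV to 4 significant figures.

E_n = −E_R·Z²/n² = −13.61 × 8²/5² = -34.84 eV

-34.84 eV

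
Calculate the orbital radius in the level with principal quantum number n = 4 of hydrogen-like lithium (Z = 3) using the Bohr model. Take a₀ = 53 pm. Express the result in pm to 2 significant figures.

r_n = n²a₀/Z = 4² × 53 / 3
    = 16 × 53 / 3 = 280 pm

280 pm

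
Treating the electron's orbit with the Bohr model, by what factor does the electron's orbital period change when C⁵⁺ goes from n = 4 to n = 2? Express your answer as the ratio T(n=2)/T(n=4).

T ∝ Z^-2 · n^3; with Z fixed, T ∝ n^3.
T(n=2)/T(n=4) = (2/4)^3 = 1/8

1/8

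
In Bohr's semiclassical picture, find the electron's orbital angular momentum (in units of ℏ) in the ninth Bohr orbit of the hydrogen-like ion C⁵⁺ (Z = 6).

L_n = nℏ, so L/ℏ = n = 9.

9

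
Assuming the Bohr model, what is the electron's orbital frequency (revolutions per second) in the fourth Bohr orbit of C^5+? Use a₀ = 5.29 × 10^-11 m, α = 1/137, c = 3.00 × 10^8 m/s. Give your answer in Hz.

3.71 × 10^15 Hz

r = n²a₀/Z = 1.41 × 10^-10 m, v = Zαc/n = 3.28 × 10^6 m/s
f = v/(2πr) = 3.71 × 10^15 Hz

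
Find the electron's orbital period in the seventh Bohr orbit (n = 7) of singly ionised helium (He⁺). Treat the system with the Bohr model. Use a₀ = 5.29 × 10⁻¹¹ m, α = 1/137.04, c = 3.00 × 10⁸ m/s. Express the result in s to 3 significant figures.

1.30 × 10⁻¹⁴ s

r = n²a₀/Z = 7²·5.29 × 10⁻¹¹/2 = 1.30 × 10⁻⁹ m
v = Zαc/n = 2·0.00730·3.00 × 10⁸/7 = 6.25 × 10⁵ m/s
T = 2πr/v = 1.30 × 10⁻¹⁴ s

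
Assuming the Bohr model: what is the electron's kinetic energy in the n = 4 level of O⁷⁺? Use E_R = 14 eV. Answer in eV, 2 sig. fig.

56 eV

For a Coulomb orbit the virial theorem gives K = −E_n.
E_n = −E_R·Z²/n², so K = E_R·Z²/n² = 14 × 8²/4² = 56 eV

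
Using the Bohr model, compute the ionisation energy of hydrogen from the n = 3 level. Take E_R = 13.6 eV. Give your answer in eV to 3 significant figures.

1.51 eV

E_n = −E_R·Z²/n² = −13.6 × 1²/3² eV = -1.51 eV
Ionisation energy = −E_n = 1.51 eV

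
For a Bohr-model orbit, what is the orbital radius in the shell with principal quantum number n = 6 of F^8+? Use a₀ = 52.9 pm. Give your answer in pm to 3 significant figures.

212 pm

r_n = n²a₀/Z = 6² × 52.9 / 9
    = 36 × 52.9 / 9 = 212 pm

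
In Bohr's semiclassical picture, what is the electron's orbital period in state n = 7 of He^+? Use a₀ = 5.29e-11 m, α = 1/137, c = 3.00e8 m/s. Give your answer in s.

1.30e-14 s

r = n²a₀/Z = 7²·5.29e-11/2 = 1.30e-9 m
v = Zαc/n = 2·0.00730·3.00e8/7 = 6.26e5 m/s
T = 2πr/v = 1.30e-14 s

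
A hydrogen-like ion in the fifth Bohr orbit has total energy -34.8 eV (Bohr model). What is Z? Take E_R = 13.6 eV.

E_n = −E_R Z²/n² ⇒ Z² = −E_n n²/E_R = 34.8 × 5² / 13.6 ≈ 63.97
Z = 8

8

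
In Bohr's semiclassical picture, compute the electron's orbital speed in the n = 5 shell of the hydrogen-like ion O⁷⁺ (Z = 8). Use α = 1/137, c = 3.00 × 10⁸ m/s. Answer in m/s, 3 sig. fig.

3.50 × 10⁶ m/s

v_n = Zαc/n = 8 × 0.00730 × 3.00 × 10⁸ / 5
    = 3.50 × 10⁶ m/s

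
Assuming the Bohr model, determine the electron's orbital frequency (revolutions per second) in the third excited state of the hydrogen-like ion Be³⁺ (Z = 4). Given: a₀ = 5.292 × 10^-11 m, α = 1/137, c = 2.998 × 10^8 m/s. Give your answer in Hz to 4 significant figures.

r = n²a₀/Z = 2.117 × 10^-10 m, v = Zαc/n = 2.188 × 10^6 m/s
f = v/(2πr) = 1.645 × 10^15 Hz

1.645 × 10^15 Hz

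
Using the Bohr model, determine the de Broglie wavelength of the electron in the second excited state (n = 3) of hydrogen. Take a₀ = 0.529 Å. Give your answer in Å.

The Bohr quantisation condition is nλ = 2πr_n.
r_n = n²a₀/Z = 4.76 Å
λ = 2πr_n/n = 2π·4.76/3 = 9.97 Å

9.97 Å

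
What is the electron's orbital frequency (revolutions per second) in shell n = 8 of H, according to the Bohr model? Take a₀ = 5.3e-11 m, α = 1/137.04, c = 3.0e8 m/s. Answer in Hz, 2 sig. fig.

1.3e13 Hz

r = n²a₀/Z = 3.4e-9 m, v = Zαc/n = 2.7e5 m/s
f = v/(2πr) = 1.3e13 Hz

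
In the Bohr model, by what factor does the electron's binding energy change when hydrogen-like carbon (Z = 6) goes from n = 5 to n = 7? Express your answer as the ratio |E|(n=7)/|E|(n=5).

|E| ∝ Z^2 · n^-2; with Z fixed, |E| ∝ n^-2.
|E|(n=7)/|E|(n=5) = (7/5)^-2 = 25/49

25/49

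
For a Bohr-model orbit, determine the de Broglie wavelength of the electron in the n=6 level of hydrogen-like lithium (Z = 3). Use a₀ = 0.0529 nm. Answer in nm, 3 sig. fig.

0.665 nm

The Bohr quantisation condition is nλ = 2πr_n.
r_n = n²a₀/Z = 0.635 nm
λ = 2πr_n/n = 2π·0.635/6 = 0.665 nm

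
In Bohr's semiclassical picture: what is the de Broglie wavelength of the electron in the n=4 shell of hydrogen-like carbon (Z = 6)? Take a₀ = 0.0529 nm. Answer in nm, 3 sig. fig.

The Bohr quantisation condition is nλ = 2πr_n.
r_n = n²a₀/Z = 0.141 nm
λ = 2πr_n/n = 2π·0.141/4 = 0.222 nm

0.222 nm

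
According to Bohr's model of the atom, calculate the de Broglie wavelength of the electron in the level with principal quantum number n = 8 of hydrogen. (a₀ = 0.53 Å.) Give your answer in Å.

The Bohr quantisation condition is nλ = 2πr_n.
r_n = n²a₀/Z = 34 Å
λ = 2πr_n/n = 2π·34/8 = 27 Å

27 Å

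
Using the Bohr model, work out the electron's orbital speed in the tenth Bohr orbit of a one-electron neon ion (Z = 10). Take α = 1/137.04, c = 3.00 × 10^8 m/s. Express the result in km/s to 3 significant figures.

v_n = Zαc/n = 10 × 0.00730 × 3.00 × 10^8 / 10
    = 2190 km/s

2190 km/s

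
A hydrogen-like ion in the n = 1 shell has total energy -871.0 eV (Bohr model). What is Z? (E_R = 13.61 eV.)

8

E_n = −E_R Z²/n² ⇒ Z² = −E_n n²/E_R = 871.0 × 1² / 13.61 ≈ 64.00
Z = 8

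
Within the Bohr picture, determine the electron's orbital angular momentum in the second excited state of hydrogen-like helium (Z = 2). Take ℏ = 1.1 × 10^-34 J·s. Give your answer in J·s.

3.3 × 10^-34 J·s

L_n = nℏ = 3 × 1.1 × 10^-34 = 3.3 × 10^-34 J·s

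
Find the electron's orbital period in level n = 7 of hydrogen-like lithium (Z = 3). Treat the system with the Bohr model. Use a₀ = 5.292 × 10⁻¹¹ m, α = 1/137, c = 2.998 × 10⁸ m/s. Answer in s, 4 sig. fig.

r = n²a₀/Z = 7²·5.292 × 10⁻¹¹/3 = 8.644 × 10⁻¹⁰ m
v = Zαc/n = 3·0.007299·2.998 × 10⁸/7 = 9.379 × 10⁵ m/s
T = 2πr/v = 5.791 × 10⁻¹⁵ s

5.791 × 10⁻¹⁵ s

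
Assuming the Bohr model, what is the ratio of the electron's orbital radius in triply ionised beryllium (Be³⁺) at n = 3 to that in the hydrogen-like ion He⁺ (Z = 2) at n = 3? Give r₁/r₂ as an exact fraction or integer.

1/2

r ∝ Z^-1 · n^2
r₁/r₂ = (4/2)^-1 · (3/3)^2 = 1/2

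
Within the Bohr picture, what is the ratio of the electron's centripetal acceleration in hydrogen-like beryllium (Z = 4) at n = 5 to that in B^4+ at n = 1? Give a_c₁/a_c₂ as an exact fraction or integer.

a_c ∝ Z^3 · n^-4
a_c₁/a_c₂ = (4/5)^3 · (5/1)^-4 = 64/78125

64/78125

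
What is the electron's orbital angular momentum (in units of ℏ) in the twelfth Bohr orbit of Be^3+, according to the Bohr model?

12

L_n = nℏ, so L/ℏ = n = 12.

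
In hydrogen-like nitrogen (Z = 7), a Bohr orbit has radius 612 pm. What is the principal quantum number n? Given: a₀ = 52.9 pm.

9

r_n = n²a₀/Z ⇒ n² = rZ/a₀ = 612 × 7 / 52.9 ≈ 80.98
n = 9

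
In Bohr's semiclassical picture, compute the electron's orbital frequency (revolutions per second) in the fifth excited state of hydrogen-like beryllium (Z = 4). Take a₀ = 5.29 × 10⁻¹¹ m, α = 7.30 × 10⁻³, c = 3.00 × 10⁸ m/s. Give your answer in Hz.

r = n²a₀/Z = 4.76 × 10⁻¹⁰ m, v = Zαc/n = 1.46 × 10⁶ m/s
f = v/(2πr) = 4.88 × 10¹⁴ Hz

4.88 × 10¹⁴ Hz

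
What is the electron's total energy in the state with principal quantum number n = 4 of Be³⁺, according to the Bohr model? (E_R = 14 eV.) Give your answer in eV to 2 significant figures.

E_n = −E_R·Z²/n² = −14 × 4²/4² = -14 eV

-14 eV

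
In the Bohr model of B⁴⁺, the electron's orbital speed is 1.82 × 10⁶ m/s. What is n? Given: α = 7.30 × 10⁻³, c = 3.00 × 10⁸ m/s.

v_n = Zαc/n ⇒ n = Zαc/v = 5 × 0.00730 × 3.00 × 10⁸ / 1.82 × 10⁶ ≈ 6.02
n = 6

6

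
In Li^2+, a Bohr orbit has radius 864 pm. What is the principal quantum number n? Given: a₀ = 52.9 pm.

7

r_n = n²a₀/Z ⇒ n² = rZ/a₀ = 864 × 3 / 52.9 ≈ 49.00
n = 7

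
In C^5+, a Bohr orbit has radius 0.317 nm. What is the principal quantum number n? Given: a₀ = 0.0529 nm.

6

r_n = n²a₀/Z ⇒ n² = rZ/a₀ = 0.317 × 6 / 0.0529 ≈ 35.95
n = 6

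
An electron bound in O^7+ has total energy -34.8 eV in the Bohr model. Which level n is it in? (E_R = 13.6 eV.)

E_n = −E_R Z²/n² ⇒ n² = E_R Z²/(−E_n) = 13.6 × 8² / 34.8 ≈ 25.01
n = 5

5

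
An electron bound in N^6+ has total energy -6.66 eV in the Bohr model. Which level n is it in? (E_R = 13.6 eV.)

10

E_n = −E_R Z²/n² ⇒ n² = E_R Z²/(−E_n) = 13.6 × 7² / 6.66 ≈ 100.06
n = 10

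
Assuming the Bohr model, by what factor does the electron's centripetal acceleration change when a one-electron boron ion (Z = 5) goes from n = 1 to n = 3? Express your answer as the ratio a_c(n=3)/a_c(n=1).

1/81

a_c ∝ Z^3 · n^-4; with Z fixed, a_c ∝ n^-4.
a_c(n=3)/a_c(n=1) = (3/1)^-4 = 1/81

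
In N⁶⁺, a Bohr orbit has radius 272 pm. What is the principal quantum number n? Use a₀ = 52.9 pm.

6

r_n = n²a₀/Z ⇒ n² = rZ/a₀ = 272 × 7 / 52.9 ≈ 35.99
n = 6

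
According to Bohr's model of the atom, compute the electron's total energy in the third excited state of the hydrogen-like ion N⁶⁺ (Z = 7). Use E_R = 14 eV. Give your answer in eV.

-43 eV

E_n = −E_R·Z²/n² = −14 × 7²/4² = -43 eV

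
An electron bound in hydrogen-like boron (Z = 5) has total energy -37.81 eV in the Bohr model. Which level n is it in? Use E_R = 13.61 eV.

3

E_n = −E_R Z²/n² ⇒ n² = E_R Z²/(−E_n) = 13.61 × 5² / 37.81 ≈ 9.00
n = 3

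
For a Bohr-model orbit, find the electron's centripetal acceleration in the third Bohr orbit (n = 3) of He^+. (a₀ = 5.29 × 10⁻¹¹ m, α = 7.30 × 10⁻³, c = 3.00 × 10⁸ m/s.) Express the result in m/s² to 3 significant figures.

8.95 × 10²¹ m/s²

r = n²a₀/Z = 2.38 × 10⁻¹⁰ m, v = Zαc/n = 1.46 × 10⁶ m/s
a = v²/r = (1.46 × 10⁶)² / 2.38 × 10⁻¹⁰ = 8.95 × 10²¹ m/s²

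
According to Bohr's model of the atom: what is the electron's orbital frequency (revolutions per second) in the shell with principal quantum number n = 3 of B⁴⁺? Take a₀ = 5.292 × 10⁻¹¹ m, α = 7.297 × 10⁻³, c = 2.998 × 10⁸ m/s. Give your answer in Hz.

6.092 × 10¹⁵ Hz

r = n²a₀/Z = 9.526 × 10⁻¹¹ m, v = Zαc/n = 3.646 × 10⁶ m/s
f = v/(2πr) = 6.092 × 10¹⁵ Hz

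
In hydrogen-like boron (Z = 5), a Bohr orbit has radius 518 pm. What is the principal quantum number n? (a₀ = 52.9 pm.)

7

r_n = n²a₀/Z ⇒ n² = rZ/a₀ = 518 × 5 / 52.9 ≈ 48.96
n = 7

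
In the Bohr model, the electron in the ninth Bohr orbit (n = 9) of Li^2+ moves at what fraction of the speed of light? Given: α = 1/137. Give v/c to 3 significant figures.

v_n = Zαc/n, so v/c = Zα/n = 3 × 0.00730 / 9 = 0.00243

0.00243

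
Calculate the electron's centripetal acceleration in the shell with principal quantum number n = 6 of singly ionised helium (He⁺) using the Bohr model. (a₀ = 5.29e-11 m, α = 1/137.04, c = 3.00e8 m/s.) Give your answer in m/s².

r = n²a₀/Z = 9.52e-10 m, v = Zαc/n = 7.30e5 m/s
a = v²/r = (7.30e5)² / 9.52e-10 = 5.59e20 m/s²

5.59e20 m/s²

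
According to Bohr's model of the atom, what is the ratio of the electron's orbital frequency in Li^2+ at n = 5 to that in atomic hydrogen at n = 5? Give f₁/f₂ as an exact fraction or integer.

9

f ∝ Z^2 · n^-3
f₁/f₂ = (3/1)^2 · (5/5)^-3 = 9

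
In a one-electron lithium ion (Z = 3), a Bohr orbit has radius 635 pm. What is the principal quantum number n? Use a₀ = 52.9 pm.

6

r_n = n²a₀/Z ⇒ n² = rZ/a₀ = 635 × 3 / 52.9 ≈ 36.01
n = 6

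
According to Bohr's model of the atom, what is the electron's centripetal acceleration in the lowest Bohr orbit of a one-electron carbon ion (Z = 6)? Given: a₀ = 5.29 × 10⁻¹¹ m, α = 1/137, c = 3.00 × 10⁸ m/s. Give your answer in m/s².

r = n²a₀/Z = 8.82 × 10⁻¹² m, v = Zαc/n = 1.31 × 10⁷ m/s
a = v²/r = (1.31 × 10⁷)² / 8.82 × 10⁻¹² = 1.96 × 10²⁵ m/s²

1.96 × 10²⁵ m/s²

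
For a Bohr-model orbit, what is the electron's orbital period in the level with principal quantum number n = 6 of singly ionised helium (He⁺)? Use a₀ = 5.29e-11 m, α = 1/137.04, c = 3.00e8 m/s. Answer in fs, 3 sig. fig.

8.20 fs

r = n²a₀/Z = 6²·5.29e-11/2 = 9.52e-10 m
v = Zαc/n = 2·0.00730·3.00e8/6 = 7.30e5 m/s
T = 2πr/v = 8.20e-15 s = 8.20 fs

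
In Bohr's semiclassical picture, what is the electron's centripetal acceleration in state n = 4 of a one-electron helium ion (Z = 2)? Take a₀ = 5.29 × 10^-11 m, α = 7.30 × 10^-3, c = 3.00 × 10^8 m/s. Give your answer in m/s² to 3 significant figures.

2.83 × 10^21 m/s²

r = n²a₀/Z = 4.23 × 10^-10 m, v = Zαc/n = 1.09 × 10^6 m/s
a = v²/r = (1.09 × 10^6)² / 4.23 × 10^-10 = 2.83 × 10^21 m/s²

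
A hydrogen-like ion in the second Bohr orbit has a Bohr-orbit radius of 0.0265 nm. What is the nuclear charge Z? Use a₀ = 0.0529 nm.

r_n = n²a₀/Z ⇒ Z = n²a₀/r = 2² × 0.0529 / 0.0265 ≈ 7.98
Z = 8

8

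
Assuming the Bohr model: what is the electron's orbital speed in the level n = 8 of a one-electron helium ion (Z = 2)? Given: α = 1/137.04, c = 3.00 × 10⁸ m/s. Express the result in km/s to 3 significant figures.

547 km/s

v_n = Zαc/n = 2 × 0.00730 × 3.00 × 10⁸ / 8
    = 547 km/s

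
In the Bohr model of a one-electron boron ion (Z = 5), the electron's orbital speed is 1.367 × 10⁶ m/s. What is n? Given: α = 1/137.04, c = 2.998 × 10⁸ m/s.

v_n = Zαc/n ⇒ n = Zαc/v = 5 × 0.007297 × 2.998 × 10⁸ / 1.367 × 10⁶ ≈ 8.00
n = 8

8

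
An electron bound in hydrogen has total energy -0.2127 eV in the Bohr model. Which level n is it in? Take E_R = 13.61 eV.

8

E_n = −E_R Z²/n² ⇒ n² = E_R Z²/(−E_n) = 13.61 × 1² / 0.2127 ≈ 63.99
n = 8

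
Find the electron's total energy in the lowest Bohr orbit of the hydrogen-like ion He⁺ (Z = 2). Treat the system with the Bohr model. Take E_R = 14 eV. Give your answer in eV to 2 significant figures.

E_n = −E_R·Z²/n² = −14 × 2²/1² = -56 eV

-56 eV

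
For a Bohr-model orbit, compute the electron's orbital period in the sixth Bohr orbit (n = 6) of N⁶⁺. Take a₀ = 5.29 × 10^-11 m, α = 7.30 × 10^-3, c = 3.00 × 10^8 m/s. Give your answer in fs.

r = n²a₀/Z = 6²·5.29 × 10^-11/7 = 2.72 × 10^-10 m
v = Zαc/n = 7·0.00730·3.00 × 10^8/6 = 2.56 × 10^6 m/s
T = 2πr/v = 6.69 × 10^-16 s = 0.669 fs

0.669 fs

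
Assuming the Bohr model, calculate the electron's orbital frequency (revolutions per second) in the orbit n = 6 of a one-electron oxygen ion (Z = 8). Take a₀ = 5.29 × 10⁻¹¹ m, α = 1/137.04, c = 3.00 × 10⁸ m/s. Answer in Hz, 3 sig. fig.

1.95 × 10¹⁵ Hz

r = n²a₀/Z = 2.38 × 10⁻¹⁰ m, v = Zαc/n = 2.92 × 10⁶ m/s
f = v/(2πr) = 1.95 × 10¹⁵ Hz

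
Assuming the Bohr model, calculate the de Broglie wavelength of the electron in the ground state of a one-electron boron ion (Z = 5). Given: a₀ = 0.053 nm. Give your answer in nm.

The Bohr quantisation condition is nλ = 2πr_n.
r_n = n²a₀/Z = 0.011 nm
λ = 2πr_n/n = 2π·0.011/1 = 0.067 nm

0.067 nm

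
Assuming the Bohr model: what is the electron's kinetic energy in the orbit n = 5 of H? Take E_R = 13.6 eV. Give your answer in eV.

0.544 eV

For a Coulomb orbit the virial theorem gives K = −E_n.
E_n = −E_R·Z²/n², so K = E_R·Z²/n² = 13.6 × 1²/5² = 0.544 eV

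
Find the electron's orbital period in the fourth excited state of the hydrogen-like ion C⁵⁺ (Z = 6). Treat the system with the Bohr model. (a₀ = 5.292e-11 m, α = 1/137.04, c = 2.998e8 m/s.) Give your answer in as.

r = n²a₀/Z = 5²·5.292e-11/6 = 2.205e-10 m
v = Zαc/n = 6·0.007297·2.998e8/5 = 2.625e6 m/s
T = 2πr/v = 5.277e-16 s = 527.7 as

527.7 as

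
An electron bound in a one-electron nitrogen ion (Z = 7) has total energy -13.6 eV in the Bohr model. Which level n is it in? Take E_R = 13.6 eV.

7

E_n = −E_R Z²/n² ⇒ n² = E_R Z²/(−E_n) = 13.6 × 7² / 13.6 ≈ 49.00
n = 7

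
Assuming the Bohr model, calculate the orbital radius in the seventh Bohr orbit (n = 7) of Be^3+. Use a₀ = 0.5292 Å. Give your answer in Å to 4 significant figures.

6.483 Å

r_n = n²a₀/Z = 7² × 0.5292 / 4
    = 49 × 0.5292 / 4 = 6.483 Å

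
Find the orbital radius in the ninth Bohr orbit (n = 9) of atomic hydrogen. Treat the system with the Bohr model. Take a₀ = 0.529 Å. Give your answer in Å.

42.8 Å

r_n = n²a₀/Z = 9² × 0.529 / 1
    = 81 × 0.529 / 1 = 42.8 Å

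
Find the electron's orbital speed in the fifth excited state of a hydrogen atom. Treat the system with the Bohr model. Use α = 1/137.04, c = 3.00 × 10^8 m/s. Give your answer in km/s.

v_n = Zαc/n = 1 × 0.00730 × 3.00 × 10^8 / 6
    = 365 km/s

365 km/s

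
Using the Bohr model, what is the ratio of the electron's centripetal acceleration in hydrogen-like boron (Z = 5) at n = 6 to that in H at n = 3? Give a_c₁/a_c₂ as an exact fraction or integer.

a_c ∝ Z^3 · n^-4
a_c₁/a_c₂ = (5/1)^3 · (6/3)^-4 = 125/16

125/16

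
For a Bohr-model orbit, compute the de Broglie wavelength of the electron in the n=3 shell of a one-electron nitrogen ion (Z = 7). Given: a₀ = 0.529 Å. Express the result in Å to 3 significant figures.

1.42 Å

The Bohr quantisation condition is nλ = 2πr_n.
r_n = n²a₀/Z = 0.680 Å
λ = 2πr_n/n = 2π·0.680/3 = 1.42 Å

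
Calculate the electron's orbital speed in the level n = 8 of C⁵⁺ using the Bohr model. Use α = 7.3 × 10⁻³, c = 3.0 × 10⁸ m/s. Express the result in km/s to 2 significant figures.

v_n = Zαc/n = 6 × 0.0073 × 3.0 × 10⁸ / 8
    = 1600 km/s

1600 km/s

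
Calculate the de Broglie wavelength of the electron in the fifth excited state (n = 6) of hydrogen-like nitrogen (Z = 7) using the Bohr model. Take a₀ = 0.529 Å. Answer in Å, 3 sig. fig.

2.85 Å

The Bohr quantisation condition is nλ = 2πr_n.
r_n = n²a₀/Z = 2.72 Å
λ = 2πr_n/n = 2π·2.72/6 = 2.85 Å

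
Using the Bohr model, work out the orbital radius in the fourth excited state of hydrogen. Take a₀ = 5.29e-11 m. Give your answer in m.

r_n = n²a₀/Z = 5² × 5.29e-11 / 1
    = 25 × 5.29e-11 / 1 = 1.32e-9 m

1.32e-9 m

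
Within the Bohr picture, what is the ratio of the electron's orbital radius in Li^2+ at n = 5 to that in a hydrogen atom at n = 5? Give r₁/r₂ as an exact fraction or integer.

1/3

r ∝ Z^-1 · n^2
r₁/r₂ = (3/1)^-1 · (5/5)^2 = 1/3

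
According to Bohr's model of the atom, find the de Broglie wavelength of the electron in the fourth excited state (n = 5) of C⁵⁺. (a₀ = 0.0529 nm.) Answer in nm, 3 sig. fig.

The Bohr quantisation condition is nλ = 2πr_n.
r_n = n²a₀/Z = 0.220 nm
λ = 2πr_n/n = 2π·0.220/5 = 0.277 nm

0.277 nm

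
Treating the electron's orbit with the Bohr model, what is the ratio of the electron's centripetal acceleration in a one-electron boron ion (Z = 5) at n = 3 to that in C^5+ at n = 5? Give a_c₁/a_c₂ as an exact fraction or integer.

78125/17496

a_c ∝ Z^3 · n^-4
a_c₁/a_c₂ = (5/6)^3 · (3/5)^-4 = 78125/17496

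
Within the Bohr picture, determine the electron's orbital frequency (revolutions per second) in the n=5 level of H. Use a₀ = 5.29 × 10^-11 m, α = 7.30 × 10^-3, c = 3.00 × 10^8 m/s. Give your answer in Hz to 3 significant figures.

5.27 × 10^13 Hz

r = n²a₀/Z = 1.32 × 10^-9 m, v = Zαc/n = 4.38 × 10^5 m/s
f = v/(2πr) = 5.27 × 10^13 Hz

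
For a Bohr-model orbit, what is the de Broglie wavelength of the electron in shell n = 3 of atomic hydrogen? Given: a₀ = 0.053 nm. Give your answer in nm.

The Bohr quantisation condition is nλ = 2πr_n.
r_n = n²a₀/Z = 0.48 nm
λ = 2πr_n/n = 2π·0.48/3 = 1.00 nm

1.00 nm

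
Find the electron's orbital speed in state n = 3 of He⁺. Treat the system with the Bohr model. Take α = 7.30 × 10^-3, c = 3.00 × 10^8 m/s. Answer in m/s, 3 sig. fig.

v_n = Zαc/n = 2 × 0.00730 × 3.00 × 10^8 / 3
    = 1.46 × 10^6 m/s

1.46 × 10^6 m/s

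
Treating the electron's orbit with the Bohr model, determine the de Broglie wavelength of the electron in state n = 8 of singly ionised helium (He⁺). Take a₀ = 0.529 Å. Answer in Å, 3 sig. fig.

13.3 Å

The Bohr quantisation condition is nλ = 2πr_n.
r_n = n²a₀/Z = 16.9 Å
λ = 2πr_n/n = 2π·16.9/8 = 13.3 Å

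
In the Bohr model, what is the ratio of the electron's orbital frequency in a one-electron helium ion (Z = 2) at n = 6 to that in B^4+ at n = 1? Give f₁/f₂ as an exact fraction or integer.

f ∝ Z^2 · n^-3
f₁/f₂ = (2/5)^2 · (6/1)^-3 = 1/1350

1/1350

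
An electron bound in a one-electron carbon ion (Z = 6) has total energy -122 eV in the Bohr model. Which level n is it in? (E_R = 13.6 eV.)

2

E_n = −E_R Z²/n² ⇒ n² = E_R Z²/(−E_n) = 13.6 × 6² / 122 ≈ 4.01
n = 2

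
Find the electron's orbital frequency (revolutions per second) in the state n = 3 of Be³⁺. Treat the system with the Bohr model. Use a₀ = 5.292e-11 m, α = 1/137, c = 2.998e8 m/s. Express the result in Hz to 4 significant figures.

3.900e15 Hz

r = n²a₀/Z = 1.191e-10 m, v = Zαc/n = 2.918e6 m/s
f = v/(2πr) = 3.900e15 Hz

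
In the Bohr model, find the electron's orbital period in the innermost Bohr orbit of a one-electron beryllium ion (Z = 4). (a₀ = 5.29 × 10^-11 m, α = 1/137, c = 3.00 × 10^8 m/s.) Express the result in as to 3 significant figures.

9.49 as

r = n²a₀/Z = 1²·5.29 × 10^-11/4 = 1.32 × 10^-11 m
v = Zαc/n = 4·0.00730·3.00 × 10^8/1 = 8.76 × 10^6 m/s
T = 2πr/v = 9.49 × 10^-18 s = 9.49 as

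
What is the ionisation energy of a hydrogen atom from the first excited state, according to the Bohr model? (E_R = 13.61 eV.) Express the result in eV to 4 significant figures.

3.402 eV

E_n = −E_R·Z²/n² = −13.61 × 1²/2² eV = -3.402 eV
Ionisation energy = −E_n = 3.402 eV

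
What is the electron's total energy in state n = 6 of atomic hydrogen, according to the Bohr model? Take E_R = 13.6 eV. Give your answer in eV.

E_n = −E_R·Z²/n² = −13.6 × 1²/6² = -0.378 eV

-0.378 eV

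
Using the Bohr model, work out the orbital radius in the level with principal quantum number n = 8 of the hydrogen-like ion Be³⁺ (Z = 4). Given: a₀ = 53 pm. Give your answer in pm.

850 pm

r_n = n²a₀/Z = 8² × 53 / 4
    = 64 × 53 / 4 = 850 pm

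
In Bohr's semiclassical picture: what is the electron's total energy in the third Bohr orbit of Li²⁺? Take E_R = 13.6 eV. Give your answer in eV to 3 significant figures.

E_n = −E_R·Z²/n² = −13.6 × 3²/3² = -13.6 eV

-13.6 eV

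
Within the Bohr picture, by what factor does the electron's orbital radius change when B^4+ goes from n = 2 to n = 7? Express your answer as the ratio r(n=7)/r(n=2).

49/4

r ∝ Z^-1 · n^2; with Z fixed, r ∝ n^2.
r(n=7)/r(n=2) = (7/2)^2 = 49/4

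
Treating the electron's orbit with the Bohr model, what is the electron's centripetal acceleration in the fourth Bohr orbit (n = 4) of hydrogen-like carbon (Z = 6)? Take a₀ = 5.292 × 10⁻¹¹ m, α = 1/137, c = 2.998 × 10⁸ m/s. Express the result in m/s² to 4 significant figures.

7.635 × 10²² m/s²

r = n²a₀/Z = 1.411 × 10⁻¹⁰ m, v = Zαc/n = 3.282 × 10⁶ m/s
a = v²/r = (3.282 × 10⁶)² / 1.411 × 10⁻¹⁰ = 7.635 × 10²² m/s²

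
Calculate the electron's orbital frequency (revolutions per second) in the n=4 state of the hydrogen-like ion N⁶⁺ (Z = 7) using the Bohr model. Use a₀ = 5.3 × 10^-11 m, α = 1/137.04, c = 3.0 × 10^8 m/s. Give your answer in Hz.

r = n²a₀/Z = 1.2 × 10^-10 m, v = Zαc/n = 3.8 × 10^6 m/s
f = v/(2πr) = 5.0 × 10^15 Hz

5.0 × 10^15 Hz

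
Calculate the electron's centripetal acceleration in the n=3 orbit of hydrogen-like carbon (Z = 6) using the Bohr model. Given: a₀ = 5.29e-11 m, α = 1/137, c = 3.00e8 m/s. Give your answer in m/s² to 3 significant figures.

2.42e23 m/s²

r = n²a₀/Z = 7.94e-11 m, v = Zαc/n = 4.38e6 m/s
a = v²/r = (4.38e6)² / 7.94e-11 = 2.42e23 m/s²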